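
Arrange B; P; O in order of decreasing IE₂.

O > B > P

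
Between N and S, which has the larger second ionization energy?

Consider each +1 ion: N⁺ still has 4 valence electrons; S⁺ still has 5 valence electrons.
All are still removing valence electrons, so compare the +1 ions as you would atoms: IE_2 generally rises across a period (higher Z_eff) and falls down a group (larger shell), subject to the usual subshell exceptions.
Valence configurations: N⁺ [He]2s²2p², S⁺ [Ne]3s²3p³.
Tabulated IE_2 (kJ/mol): N 2856, S 2252.
Putting it together, IE_2: S < N.

N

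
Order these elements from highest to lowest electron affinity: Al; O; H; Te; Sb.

EA tends to increase across a period and decrease down a group, though the pattern is less regular than for IE or radius.
Neither a single period nor a single group — weigh both effects.
H > Al: the two effects oppose for this pair; the down-group effect wins (73 vs 42 kJ/mol).
Sb > H: period and group pull opposite ways; the across-period shift dominates (103 vs 73 kJ/mol).
O > Sb: both effects reinforce here, so O is clearly the higher of the two.
Te > O: this pair runs against the simple trend — see the exception note.
Note the exception: Te has a higher electron affinity than O, contrary to the simple trend — O's compact 2p subshell gives strong electron–electron repulsion on the added electron.
Tabulated electron affinity (kJ/mol): H 73, O 141, Al 42, Sb 103, Te 190.
So from highest to lowest: Te > O > Sb > H > Al.

Te, O, Sb, H, Al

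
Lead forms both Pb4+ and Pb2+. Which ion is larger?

Both ions have Z = 82 protons, but Pb4+ has lost more electrons, so its remaining electrons feel a larger effective nuclear charge per electron and are pulled in more tightly.
Higher positive charge → smaller ion, so Pb2+ > Pb4+.

Pb2+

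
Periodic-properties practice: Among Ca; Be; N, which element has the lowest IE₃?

N

IE_3 is the cost of taking one more electron from the +2 cation: Ca²⁺ is the bare [Ar] core; Be²⁺ is the bare [He] core; N²⁺ still has 3 valence electrons.
Pulling an electron out of a noble-gas core costs far more than removing a remaining valence electron, so Ca and Be sit at the high end of IE_3.
Approximate IE_3 values (kJ/mol): Ca 4912, Be 14849, N 4578.
Putting it together, IE_3: N < Ca < Be.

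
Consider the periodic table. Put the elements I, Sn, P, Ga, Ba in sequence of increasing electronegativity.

P is in period 3, group 15; Ga is in period 4, group 13; Sn is in period 5, group 14; I is in period 5, group 17; Ba is in period 6, group 2.
Electronegativity increases across a period and decreases down a group, tracking effective nuclear charge and atomic size.
Here both period and group differ, so the two effects have to be weighed against each other.
Ga > Ba: both effects reinforce here, so Ga is clearly the higher of the two.
Sn > Ga: period and group pull opposite ways; the across-period shift dominates (1.96 vs 1.81).
P > Sn: both effects reinforce here, so P is clearly the higher of the two.
I > P: period and group pull opposite ways; the across-period shift dominates (2.66 vs 2.19).
Tabulated electronegativity (Pauling): P 2.19, Ga 1.81, Sn 1.96, I 2.66, Ba 0.89.
So from lowest to highest: Ba < Ga < Sn < P < I.

Ba, Ga, Sn, P, I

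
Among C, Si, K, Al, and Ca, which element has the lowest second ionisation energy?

IE_2 is the cost of taking one more electron from the +1 cation: C⁺ still has 3 valence electrons; Si⁺ still has 3 valence electrons; K⁺ is the bare [Ar] core; Al⁺ still has 2 valence electrons; Ca⁺ still has 1 valence electron.
Breaking into a closed-shell core is much more expensive than removing a leftover valence electron — K has the largest IE_2 here.
Valence configurations: C⁺ [He]2s²2p¹, Si⁺ [Ne]3s²3p¹, Al⁺ [Ne]3s², Ca⁺ [Ar]4s¹.
Si⁺ loses a lone 3p electron whereas Al⁺ must break into a filled 3s² pair, so IE_2(Al) > IE_2(Si) even though Si has the higher nuclear charge.
Approximate IE_2 values (kJ/mol): C 2353, Si 1577, K 3052, Al 1817, Ca 1145.
Hence IE_2: Ca < Si < Al < C < K.

Ca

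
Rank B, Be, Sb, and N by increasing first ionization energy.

B, Sb, Be, N

Removing the outermost electron gets harder across a period and easier down a group.
These span different periods and groups, so the two trends combine.
Sb > B: period and group pull opposite ways; the across-period shift dominates (831 vs 801 kJ/mol).
Be > Sb: period and group pull opposite ways; the down-group shift dominates (900 vs 831 kJ/mol).
N > Be: N lies to the right of Be in period 2, so the across-period effect alone puts N higher.
Note the exception: Be has a higher first ionization energy than B, contrary to the simple trend — removing B's lone 2p electron is easier than breaking Be's filled 2s².
Approximate values (kJ/mol): Be 900, B 801, N 1402, Sb 831.
So from lowest to highest: B < Sb < Be < N.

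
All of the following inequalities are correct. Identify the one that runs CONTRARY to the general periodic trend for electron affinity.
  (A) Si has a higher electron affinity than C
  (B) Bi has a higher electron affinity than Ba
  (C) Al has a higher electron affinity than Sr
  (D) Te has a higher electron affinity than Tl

(A)

The general trend: electron affinity increases across a period and decreases down a group.
(A) Si (period 3, group 14) vs C (period 2, group 14): the stated order contradicts the simple trend.
(B) Bi (period 6, group 15) vs Ba (period 6, group 2): the stated order agrees with the simple trend.
(C) Al (period 3, group 13) vs Sr (period 5, group 2): the stated order agrees with the simple trend.
(D) Te (period 5, group 16) vs Tl (period 6, group 13): the stated order agrees with the simple trend.
The exception is (A): Si's larger, more diffuse 3p orbitals accept an added electron slightly more readily than C's compact 2p.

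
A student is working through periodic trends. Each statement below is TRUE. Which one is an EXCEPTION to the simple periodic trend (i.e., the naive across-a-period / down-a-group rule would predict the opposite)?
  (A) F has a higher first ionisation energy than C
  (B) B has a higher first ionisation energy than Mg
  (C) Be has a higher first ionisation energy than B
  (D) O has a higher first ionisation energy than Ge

The general trend: first ionisation energy increases across a period and decreases down a group.
(A) F (period 2, group 17) vs C (period 2, group 14): the stated order agrees with the simple trend.
(B) B (period 2, group 13) vs Mg (period 3, group 2): the stated order agrees with the simple trend.
(C) Be (period 2, group 2) vs B (period 2, group 13): the stated order contradicts the simple trend.
(D) O (period 2, group 16) vs Ge (period 4, group 14): the stated order agrees with the simple trend.
The exception is (C): removing B's lone 2p electron is easier than breaking Be's filled 2s².

(C)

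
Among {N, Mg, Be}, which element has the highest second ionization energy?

N

After 1 electron has been removed, what remains? N⁺ still has 4 valence electrons; Mg⁺ still has 1 valence electron; Be⁺ still has 1 valence electron.
All are still removing valence electrons, so compare the +1 ions as you would atoms: IE_2 generally rises across a period (higher Z_eff) and falls down a group (larger shell), subject to the usual subshell exceptions.
Valence configurations: N⁺ [He]2s²2p², Mg⁺ [Ne]3s¹, Be⁺ [He]2s¹.
Approximate IE_2 values (kJ/mol): N 2856, Mg 1451, Be 1757.
Putting it together, IE_2: Mg < Be < N.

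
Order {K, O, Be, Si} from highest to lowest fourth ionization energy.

Be > O > K > Si

IE_4 is the cost of taking one more electron from the +3 cation: K³⁺ is already 2 electrons into the core; O³⁺ still has 3 valence electrons; Be³⁺ is already 1 electron into the core; Si³⁺ still has 1 valence electron.
Usually core removal costs more than valence removal, but here the competition is close: a tightly held n=2 valence electron can cost more to remove than an n=3 core electron, so the actual values have to decide it.
Valence configurations: O³⁺ [He]2s²2p¹, Si³⁺ [Ne]3s¹.
Tabulated IE_4 (kJ/mol): K 5877, O 7469, Be 21007, Si 4356.
Putting it together, IE_4: Si < K < O < Be.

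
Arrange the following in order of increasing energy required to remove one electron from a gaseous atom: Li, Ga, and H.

H is in period 1, group 1; Li is in period 2, group 1; Ga is in period 4, group 13.
IE₁ increases left→right with effective nuclear charge and decreases top→bottom as the valence shell moves farther out.
Here both period and group differ, so the two effects have to be weighed against each other.
Ga > Li: the two effects oppose for this pair; the across-period effect wins (579 vs 520 kJ/mol).
H > Ga: the two effects oppose for this pair; the down-group effect wins (1312 vs 579 kJ/mol).
For reference (kJ/mol): H 1312, Li 520, Ga 579.
So from lowest to highest: Li < Ga < H.

Li < Ga < H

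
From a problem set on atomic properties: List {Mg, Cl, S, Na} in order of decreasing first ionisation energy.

Cl > S > Mg > Na

Removing the outermost electron gets harder across a period and easier down a group.
All lie in period 3, so first ionization energy increases left to right.
So from highest to lowest: Cl > S > Mg > Na.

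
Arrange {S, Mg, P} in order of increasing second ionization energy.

Mg < P < S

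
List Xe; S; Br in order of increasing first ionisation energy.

S < Br < Xe

S is in period 3, group 16; Br is in period 4, group 17; Xe is in period 5, group 18.
Across a period the outer electron is held more tightly (higher IE₁); down a group it sits in a higher shell, more shielded, and comes off more easily.
These sit on a diagonal, where the across-period and down-group effects partly cancel.
Br > S: period and group pull opposite ways; the across-period shift dominates (1140 vs 1000 kJ/mol).
Xe > Br: period and group pull opposite ways; the across-period shift dominates (1170 vs 1140 kJ/mol).
Approximate values (kJ/mol): S 1000, Br 1140, Xe 1170.
So from lowest to highest: S < Br < Xe.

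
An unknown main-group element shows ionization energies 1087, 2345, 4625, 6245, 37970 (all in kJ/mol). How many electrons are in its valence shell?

Look for the largest jump between consecutive ionization energies: IE5/IE4 ≈ 6.1, far larger than any earlier ratio.
That jump marks the point where a core electron is being removed. So the atom has 4 valence electrons.

4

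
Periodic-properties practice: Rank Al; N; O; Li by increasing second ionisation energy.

IE_2 is the cost of taking one more electron from the +1 cation: Al⁺ still has 2 valence electrons; N⁺ still has 4 valence electrons; O⁺ still has 5 valence electrons; Li⁺ is the bare [He] core.
Breaking into a closed-shell core is much more expensive than removing a leftover valence electron — Li has the largest IE_2 here.
Valence configurations: Al⁺ [Ne]3s², N⁺ [He]2s²2p², O⁺ [He]2s²2p³.
Tabulated IE_2 (kJ/mol): Al 1817, N 2856, O 3388, Li 7298.
Overall IE_2 order: Al < N < O < Li.

Al, N, O, Li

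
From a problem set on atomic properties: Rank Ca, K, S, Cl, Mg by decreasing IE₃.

Mg, Ca, K, Cl, S

IE_3 is the cost of taking one more electron from the +2 cation: Ca²⁺ is the bare [Ar] core; K²⁺ is already 1 electron into the core; S²⁺ still has 4 valence electrons; Cl²⁺ still has 5 valence electrons; Mg²⁺ is the bare [Ne] core.
Core electrons are held far more tightly than valence electrons, so K, Ca and Mg top the IE_3 order.
Valence configurations: S²⁺ [Ne]3s²3p², Cl²⁺ [Ne]3s²3p³.
Approximate IE_3 values (kJ/mol): Ca 4912, K 4420, S 3357, Cl 3822, Mg 7733.
Hence IE_3: S < Cl < K < Ca < Mg.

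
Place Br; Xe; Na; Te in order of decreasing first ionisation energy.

Xe, Br, Te, Na

Na is in period 3, group 1; Br is in period 4, group 17; Te is in period 5, group 16; Xe is in period 5, group 18.
Across a period the outer electron is held more tightly (higher IE₁); down a group it sits in a higher shell, more shielded, and comes off more easily.
These span different periods and groups, so the two trends combine.
Te > Na: the two effects oppose for this pair; the across-period effect wins (869 vs 496 kJ/mol).
Br > Te: both effects reinforce here, so Br is clearly the higher of the two.
Xe > Br: period and group pull opposite ways; the across-period shift dominates (1170 vs 1140 kJ/mol).
Tabulated first ionization energy (kJ/mol): Na 496, Br 1140, Te 869, Xe 1170.
So from highest to lowest: Xe > Br > Te > Na.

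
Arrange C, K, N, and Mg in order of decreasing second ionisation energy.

K > N > C > Mg

After 1 electron has been removed, what remains? C⁺ still has 3 valence electrons; K⁺ is the bare [Ar] core; N⁺ still has 4 valence electrons; Mg⁺ still has 1 valence electron.
Core electrons are held far more tightly than valence electrons, so K tops the IE_2 order.
Valence configurations: C⁺ [He]2s²2p¹, N⁺ [He]2s²2p², Mg⁺ [Ne]3s¹.
The numbers (kJ/mol): C 2353, K 3052, N 2856, Mg 1451.
Overall IE_2 order: Mg < C < N < K.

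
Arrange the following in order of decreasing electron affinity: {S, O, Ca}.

Adding an electron releases more energy for atoms nearer the top right (short of the noble gases).
Here both period and group differ, so the two effects have to be weighed against each other.
O > Ca: both effects reinforce here, so O is clearly the higher of the two.
S > O: this pair runs against the simple trend — see the exception note.
Note the exception: S has a higher electron affinity than O, contrary to the simple trend — the compact 2p subshell of O repels the added electron more than S's larger 3p does.
For reference (kJ/mol): O 141, S 200, Ca 2.
So from highest to lowest: S > O > Ca.

S, O, Ca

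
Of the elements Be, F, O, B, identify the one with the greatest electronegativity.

F

Be is in period 2, group 2; B is in period 2, group 13; O is in period 2, group 16; F is in period 2, group 17.
Atoms toward the upper right of the periodic table pull bonding electrons most strongly.
All lie in period 2, so electronegativity increases left to right.
The greatest electronegativity among these belongs to F.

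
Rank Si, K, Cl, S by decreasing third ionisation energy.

After 2 electrons have been removed, what remains? Si²⁺ still has 2 valence electrons; K²⁺ is already 1 electron into the core; Cl²⁺ still has 5 valence electrons; S²⁺ still has 4 valence electrons.
Pulling an electron out of a noble-gas core costs far more than removing a remaining valence electron, so K sits at the high end of IE_3.
Valence configurations: Si²⁺ [Ne]3s², Cl²⁺ [Ne]3s²3p³, S²⁺ [Ne]3s²3p².
The numbers (kJ/mol): Si 3232, K 4420, Cl 3822, S 3357.
Putting it together, IE_3: Si < S < Cl < K.

K > Cl > S > Si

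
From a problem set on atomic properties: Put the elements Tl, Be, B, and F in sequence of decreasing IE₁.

F, Be, B, Tl

First ionization energy rises across a period (greater Z_eff holds electrons more tightly) and falls down a group (valence electrons are farther from the nucleus).
These span different periods and groups, so the two trends combine.
B > Tl: they share group 13; the group trend gives B the larger value.
Be > B: this pair runs against the simple trend — see the exception note.
F > Be: F lies to the right of Be in period 2, so the across-period effect alone puts F higher.
Note the exception: Be has a higher first ionization energy than B, contrary to the simple trend — removing B's lone 2p electron is easier than breaking Be's filled 2s².
Tabulated first ionization energy (kJ/mol): Be 900, B 801, F 1681, Tl 589.
So from highest to lowest: F > Be > B > Tl.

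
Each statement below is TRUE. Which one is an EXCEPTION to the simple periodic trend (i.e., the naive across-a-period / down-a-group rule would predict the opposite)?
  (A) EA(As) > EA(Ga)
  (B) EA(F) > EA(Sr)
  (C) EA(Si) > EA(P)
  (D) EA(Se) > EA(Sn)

The general trend: electron affinity increases across a period and decreases down a group.
(A) As (period 4, group 15) vs Ga (period 4, group 13): the stated order agrees with the simple trend.
(B) F (period 2, group 17) vs Sr (period 5, group 2): the stated order agrees with the simple trend.
(C) Si (period 3, group 14) vs P (period 3, group 15): the stated order contradicts the simple trend.
(D) Se (period 4, group 16) vs Sn (period 5, group 14): the stated order agrees with the simple trend.
The exception is (C): adding an electron to P's half-filled 3p³ is unfavourable, so Si (3p²) has the more exothermic EA.

(C)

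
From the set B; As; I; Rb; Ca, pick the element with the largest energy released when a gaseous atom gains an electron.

I

B is in period 2, group 13; Ca is in period 4, group 2; As is in period 4, group 15; Rb is in period 5, group 1; I is in period 5, group 17.
EA tends to increase across a period and decrease down a group, though the pattern is less regular than for IE or radius.
Here both period and group differ, so the two effects have to be weighed against each other.
B > Ca: both effects reinforce here, so B is clearly the higher of the two.
Rb > B: this pair runs against the simple trend — see the exception note.
As > Rb: both effects reinforce here, so As is clearly the higher of the two.
I > As: period and group pull opposite ways; the across-period shift dominates (295 vs 78 kJ/mol).
Note the exception: Rb has a higher electron affinity than B, contrary to the simple trend — B's ns²np¹ configuration gives only a small electron affinity — the sparsely filled np subshell binds an added electron weakly.
Note the exception: Rb has a higher electron affinity than Ca, contrary to the simple trend — adding an electron to Ca (ns²) has to open a new, higher-energy np subshell, which is unfavourable.
For reference (kJ/mol): B 27, Ca 2, As 78, Rb 47, I 295.
The largest energy released when a gaseous atom gains an electron among these belongs to I.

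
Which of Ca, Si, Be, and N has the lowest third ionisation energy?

Si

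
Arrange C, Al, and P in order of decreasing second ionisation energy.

After 1 electron has been removed, what remains? C⁺ still has 3 valence electrons; Al⁺ still has 2 valence electrons; P⁺ still has 4 valence electrons.
All are still removing valence electrons, so compare the +1 ions as you would atoms: IE_2 generally rises across a period (higher Z_eff) and falls down a group (larger shell), subject to the usual subshell exceptions.
Valence configurations: C⁺ [He]2s²2p¹, Al⁺ [Ne]3s², P⁺ [Ne]3s²3p².
The numbers (kJ/mol): C 2353, Al 1817, P 1907.
Putting it together, IE_2: Al < P < C.

C > P > Al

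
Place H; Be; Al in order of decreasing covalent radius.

H is in period 1, group 1; Be is in period 2, group 2; Al is in period 3, group 13.
Atomic radius shrinks across a period as nuclear charge pulls the same shell inward, and grows down a group as new shells are added.
These sit on a diagonal, where the across-period and down-group effects partly cancel.
Be > H: the two effects oppose for this pair; the down-group effect wins (102 vs 32 pm).
Al > Be: period and group pull opposite ways; the down-group shift dominates (126 vs 102 pm).
Tabulated atomic radius (pm): H 32, Be 102, Al 126.
So from largest to smallest: Al > Be > H.

Al > Be > H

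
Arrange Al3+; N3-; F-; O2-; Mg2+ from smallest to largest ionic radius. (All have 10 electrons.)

Al3+, Mg2+, F-, O2-, N3-

All of these have 10 electrons, so size is governed by nuclear charge alone: the more protons, the stronger the pull on the same electron cloud, and the smaller the ion.
Nuclear charges: Al3+ (Z=13), Mg2+ (Z=12), F- (Z=9), O2- (Z=8), N3- (Z=7).
Smallest to largest: Al3+ < Mg2+ < F- < O2- < N3-.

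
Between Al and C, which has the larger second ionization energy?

IE_2 is the cost of taking one more electron from the +1 cation: Al⁺ still has 2 valence electrons; C⁺ still has 3 valence electrons.
All are still removing valence electrons, so compare the +1 ions as you would atoms: IE_2 generally rises across a period (higher Z_eff) and falls down a group (larger shell), subject to the usual subshell exceptions.
Valence configurations: Al⁺ [Ne]3s², C⁺ [He]2s²2p¹.
Approximate IE_2 values (kJ/mol): Al 1817, C 2353.
Hence IE_2: Al < C.

C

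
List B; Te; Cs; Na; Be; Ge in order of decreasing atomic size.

Be is in period 2, group 2; B is in period 2, group 13; Na is in period 3, group 1; Ge is in period 4, group 14; Te is in period 5, group 16; Cs is in period 6, group 1.
Across a period the added protons contract the valence shell; down a group each new principal shell makes the atom larger.
These span different periods and groups, so the two trends combine.
Be > B: Be lies to the left of B in period 2, so the across-period effect alone puts Be larger.
Ge > Be: period and group pull opposite ways; the down-group shift dominates (121 vs 102 pm).
Te > Ge: period and group pull opposite ways; the down-group shift dominates (136 vs 121 pm).
Na > Te: the two effects oppose for this pair; the across-period effect wins (155 vs 136 pm).
Cs > Na: Cs sits below Na in group 1, so the down-group effect alone puts Cs larger.
Approximate values (pm): Be 102, B 85, Na 155, Ge 121, Te 136, Cs 232.
So from largest to smallest: Cs > Na > Te > Ge > Be > B.

Cs > Na > Te > Ge > Be > B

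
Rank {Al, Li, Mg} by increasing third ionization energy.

The third ionization energy removes an electron from the +2 ion. For each element: Al²⁺ still has 1 valence electron; Li²⁺ is already 1 electron into the core; Mg²⁺ is the bare [Ne] core.
Core electrons are held far more tightly than valence electrons, so Mg and Li top the IE_3 order.
Tabulated IE_3 (kJ/mol): Al 2745, Li 11815, Mg 7733.
Overall IE_3 order: Al < Mg < Li.

Al < Mg < Li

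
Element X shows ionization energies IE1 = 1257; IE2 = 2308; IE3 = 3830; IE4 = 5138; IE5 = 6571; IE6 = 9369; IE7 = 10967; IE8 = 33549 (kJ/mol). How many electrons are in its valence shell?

7

Look for the largest jump between consecutive ionization energies: IE8/IE7 ≈ 3.1, far larger than any earlier ratio.
That jump marks the point where a core electron is being removed. So the atom has 7 valence electrons.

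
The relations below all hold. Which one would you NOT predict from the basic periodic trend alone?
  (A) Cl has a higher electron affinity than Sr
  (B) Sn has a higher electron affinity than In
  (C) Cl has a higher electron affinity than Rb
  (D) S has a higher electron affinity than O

The general trend: electron affinity increases across a period and decreases down a group.
(A) Cl (period 3, group 17) vs Sr (period 5, group 2): the stated order agrees with the simple trend.
(B) Sn (period 5, group 14) vs In (period 5, group 13): the stated order agrees with the simple trend.
(C) Cl (period 3, group 17) vs Rb (period 5, group 1): the stated order agrees with the simple trend.
(D) S (period 3, group 16) vs O (period 2, group 16): the stated order contradicts the simple trend.
The exception is (D): the compact 2p subshell of O repels the added electron more than S's larger 3p does.

(D)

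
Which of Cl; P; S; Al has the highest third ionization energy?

The third ionization energy removes an electron from the +2 ion. For each element: Cl²⁺ still has 5 valence electrons; P²⁺ still has 3 valence electrons; S²⁺ still has 4 valence electrons; Al²⁺ still has 1 valence electron.
All are still removing valence electrons, so compare the +2 ions as you would atoms: IE_3 generally rises across a period (higher Z_eff) and falls down a group (larger shell), subject to the usual subshell exceptions.
Valence configurations: Cl²⁺ [Ne]3s²3p³, P²⁺ [Ne]3s²3p¹, S²⁺ [Ne]3s²3p², Al²⁺ [Ne]3s¹.
The numbers (kJ/mol): Cl 3822, P 2914, S 3357, Al 2745.
Putting it together, IE_3: Al < P < S < Cl.

Cl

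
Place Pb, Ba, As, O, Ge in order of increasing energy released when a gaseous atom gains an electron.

Electron affinity generally becomes more exothermic across a period toward the halogens and less exothermic down a group.
Here both period and group differ, so the two effects have to be weighed against each other.
Pb > Ba: Pb lies to the right of Ba in period 6, so the across-period effect alone puts Pb higher.
As > Pb: relative to Pb, both the across-period and down-group shifts push As's electron affinity up.
Ge > As: this pair runs against the simple trend — see the exception note.
O > Ge: relative to Ge, both the across-period and down-group shifts push O's electron affinity up.
Note the exception: Ge has a higher electron affinity than As, contrary to the simple trend — adding an electron to As's half-filled 4p³ is unfavourable, so Ge (4p²) has the more exothermic EA.
Tabulated electron affinity (kJ/mol): O 141, Ge 119, As 78, Ba 14, Pb 35.
So from lowest to highest: Ba < Pb < As < Ge < O.

Ba, Pb, As, Ge, O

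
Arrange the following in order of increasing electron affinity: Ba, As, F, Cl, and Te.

F is in period 2, group 17; Cl is in period 3, group 17; As is in period 4, group 15; Te is in period 5, group 16; Ba is in period 6, group 2.
Electron affinity generally becomes more exothermic across a period toward the halogens and less exothermic down a group.
Neither a single period nor a single group — weigh both effects.
As > Ba: relative to Ba, both the across-period and down-group shifts push As's electron affinity up.
Te > As: period and group pull opposite ways; the across-period shift dominates (190 vs 78 kJ/mol).
F > Te: both effects reinforce here, so F is clearly the higher of the two.
Cl > F: this pair runs against the simple trend — see the exception note.
Note the exception: Cl has a higher electron affinity than F, contrary to the simple trend — F's small 2p subshell makes the incoming electron feel strong e⁻–e⁻ repulsion, so Cl actually releases more energy on gaining an electron.
Approximate values (kJ/mol): F 328, Cl 349, As 78, Te 190, Ba 14.
So from lowest to highest: Ba < As < Te < F < Cl.

Ba, As, Te, F, Cl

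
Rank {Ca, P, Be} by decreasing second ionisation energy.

IE_2 is the cost of taking one more electron from the +1 cation: Ca⁺ still has 1 valence electron; P⁺ still has 4 valence electrons; Be⁺ still has 1 valence electron.
All are still removing valence electrons, so compare the +1 ions as you would atoms: IE_2 generally rises across a period (higher Z_eff) and falls down a group (larger shell), subject to the usual subshell exceptions.
Valence configurations: Ca⁺ [Ar]4s¹, P⁺ [Ne]3s²3p², Be⁺ [He]2s¹.
The numbers (kJ/mol): Ca 1145, P 1907, Be 1757.
Hence IE_2: Ca < Be < P.

P > Be > Ca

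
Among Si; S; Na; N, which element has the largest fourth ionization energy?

Na

After 3 electrons have been removed, what remains? Si³⁺ still has 1 valence electron; S³⁺ still has 3 valence electrons; Na³⁺ is already 2 electrons into the core; N³⁺ still has 2 valence electrons.
Pulling an electron out of a noble-gas core costs far more than removing a remaining valence electron, so Na sits at the high end of IE_4.
Valence configurations: Si³⁺ [Ne]3s¹, S³⁺ [Ne]3s²3p¹, N³⁺ [He]2s².
The numbers (kJ/mol): Si 4356, S 4556, Na 9543, N 7475.
So the fourth ionization energies run Si < S < N < Na.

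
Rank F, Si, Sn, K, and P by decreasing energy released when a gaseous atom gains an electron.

F, Si, Sn, P, K

F is in period 2, group 17; Si is in period 3, group 14; P is in period 3, group 15; K is in period 4, group 1; Sn is in period 5, group 14.
Atoms with high Z_eff and room in the valence shell (especially the halogens) have the most exothermic electron affinities.
These span different periods and groups, so the two trends combine.
P > K: both effects reinforce here, so P is clearly the higher of the two.
Sn > P: this pair runs against the simple trend — see the exception note.
Si > Sn: Si sits above Sn in group 14, so the down-group effect alone puts Si higher.
F > Si: relative to Si, both the across-period and down-group shifts push F's electron affinity up.
Note the exception: Sn has a higher electron affinity than P, contrary to the simple trend — adding an electron to P's half-filled np³ subshell costs electron-pairing energy.
Note the exception: Si has a higher electron affinity than P, contrary to the simple trend — adding an electron to P's half-filled 3p³ is unfavourable, so Si (3p²) has the more exothermic EA.
Approximate values (kJ/mol): F 328, Si 134, P 72, K 48, Sn 107.
So from highest to lowest: F > Si > Sn > P > K.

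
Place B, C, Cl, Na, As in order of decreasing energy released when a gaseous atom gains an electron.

Cl > C > As > Na > B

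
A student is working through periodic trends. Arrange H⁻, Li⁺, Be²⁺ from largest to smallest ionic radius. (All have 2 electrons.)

All of these have 2 electrons, so size is governed by nuclear charge alone: the more protons, the stronger the pull on the same electron cloud, and the smaller the ion.
Nuclear charges: Be²⁺ (Z=4), Li⁺ (Z=3), H⁻ (Z=1).
Largest to smallest: H⁻ > Li⁺ > Be²⁺.

H⁻ > Li⁺ > Be²⁺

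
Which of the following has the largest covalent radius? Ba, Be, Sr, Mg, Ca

Ba

Be is in period 2, group 2; Mg is in period 3, group 2; Ca is in period 4, group 2; Sr is in period 5, group 2; Ba is in period 6, group 2.
Across a period the added protons contract the valence shell; down a group each new principal shell makes the atom larger.
All are in group 2, so atomic radius increases down the group.
The largest covalent radius among these belongs to Ba.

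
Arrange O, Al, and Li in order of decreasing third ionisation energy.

After 2 electrons have been removed, what remains? O²⁺ still has 4 valence electrons; Al²⁺ still has 1 valence electron; Li²⁺ is already 1 electron into the core.
Core electrons are held far more tightly than valence electrons, so Li tops the IE_3 order.
Valence configurations: O²⁺ [He]2s²2p², Al²⁺ [Ne]3s¹.
Tabulated IE_3 (kJ/mol): O 5300, Al 2745, Li 11815.
Putting it together, IE_3: Al < O < Li.

Li, O, Al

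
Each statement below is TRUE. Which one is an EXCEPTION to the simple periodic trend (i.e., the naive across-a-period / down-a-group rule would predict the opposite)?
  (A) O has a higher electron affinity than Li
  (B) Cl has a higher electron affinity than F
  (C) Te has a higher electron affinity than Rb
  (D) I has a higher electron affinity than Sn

The general trend: electron affinity increases across a period and decreases down a group.
(A) O (period 2, group 16) vs Li (period 2, group 1): the stated order agrees with the simple trend.
(B) Cl (period 3, group 17) vs F (period 2, group 17): the stated order contradicts the simple trend.
(C) Te (period 5, group 16) vs Rb (period 5, group 1): the stated order agrees with the simple trend.
(D) I (period 5, group 17) vs Sn (period 5, group 14): the stated order agrees with the simple trend.
The exception is (B): F's small 2p subshell makes the incoming electron feel strong e⁻–e⁻ repulsion, so Cl actually releases more energy on gaining an electron.

(B)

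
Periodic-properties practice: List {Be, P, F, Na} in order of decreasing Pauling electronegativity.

F, P, Be, Na

Smaller atoms with higher effective nuclear charge are more electronegative.
These span different periods and groups, so the two trends combine.
Be > Na: relative to Na, both the across-period and down-group shifts push Be's electronegativity up.
P > Be: the two effects oppose for this pair; the across-period effect wins (2.19 vs 1.57).
F > P: relative to P, both the across-period and down-group shifts push F's electronegativity up.
For reference (Pauling): Be 1.57, F 3.98, Na 0.93, P 2.19.
So from highest to lowest: F > P > Be > Na.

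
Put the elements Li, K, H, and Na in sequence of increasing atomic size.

H < Li < Na < K

Atomic radius shrinks across a period as nuclear charge pulls the same shell inward, and grows down a group as new shells are added.
All are in group 1, so atomic radius increases down the group.
So from smallest to largest: H < Li < Na < K.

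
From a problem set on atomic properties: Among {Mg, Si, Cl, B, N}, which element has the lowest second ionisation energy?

Mg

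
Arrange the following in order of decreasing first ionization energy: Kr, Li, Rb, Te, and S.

Kr > S > Te > Li > Rb

Li is in period 2, group 1; S is in period 3, group 16; Kr is in period 4, group 18; Rb is in period 5, group 1; Te is in period 5, group 16.
Removing the outermost electron gets harder across a period and easier down a group.
Here both period and group differ, so the two effects have to be weighed against each other.
Li > Rb: they share group 1; the group trend gives Li the larger value.
Te > Li: the two effects oppose for this pair; the across-period effect wins (869 vs 520 kJ/mol).
S > Te: they share group 16; the group trend gives S the larger value.
Kr > S: period and group pull opposite ways; the across-period shift dominates (1351 vs 1000 kJ/mol).
For reference (kJ/mol): Li 520, S 1000, Kr 1351, Rb 403, Te 869.
So from highest to lowest: Kr > S > Te > Li > Rb.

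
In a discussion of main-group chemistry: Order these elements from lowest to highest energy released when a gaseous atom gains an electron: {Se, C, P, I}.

P, C, Se, I

C is in period 2, group 14; P is in period 3, group 15; Se is in period 4, group 16; I is in period 5, group 17.
Electron affinity generally becomes more exothermic across a period toward the halogens and less exothermic down a group.
These sit on a diagonal, where the across-period and down-group effects partly cancel.
C > P: period and group pull opposite ways; the down-group shift dominates (122 vs 72 kJ/mol).
Se > C: period and group pull opposite ways; the across-period shift dominates (195 vs 122 kJ/mol).
I > Se: the two effects oppose for this pair; the across-period effect wins (295 vs 195 kJ/mol).
Approximate values (kJ/mol): C 122, P 72, Se 195, I 295.
So from lowest to highest: P < C < Se < I.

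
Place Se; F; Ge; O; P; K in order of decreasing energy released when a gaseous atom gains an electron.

F, Se, O, Ge, P, K

O is in period 2, group 16; F is in period 2, group 17; P is in period 3, group 15; K is in period 4, group 1; Ge is in period 4, group 14; Se is in period 4, group 16.
Electron affinity generally becomes more exothermic across a period toward the halogens and less exothermic down a group.
These span different periods and groups, so the two trends combine.
P > K: relative to K, both the across-period and down-group shifts push P's electron affinity up.
Ge > P: this pair runs against the simple trend — see the exception note.
O > Ge: relative to Ge, both the across-period and down-group shifts push O's electron affinity up.
Se > O: this pair runs against the simple trend — see the exception note.
F > Se: both effects reinforce here, so F is clearly the higher of the two.
Note the exception: Ge has a higher electron affinity than P, contrary to the simple trend — adding an electron to P's half-filled np³ subshell costs electron-pairing energy.
Note the exception: Se has a higher electron affinity than O, contrary to the simple trend — O's compact 2p subshell gives strong electron–electron repulsion on the added electron.
Tabulated electron affinity (kJ/mol): O 141, F 328, P 72, K 48, Ge 119, Se 195.
So from highest to lowest: F > Se > O > Ge > P > K.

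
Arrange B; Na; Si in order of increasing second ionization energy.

Consider each +1 ion: B⁺ still has 2 valence electrons; Na⁺ is the bare [Ne] core; Si⁺ still has 3 valence electrons.
Breaking into a closed-shell core is much more expensive than removing a leftover valence electron — Na has the largest IE_2 here.
Valence configurations: B⁺ [He]2s², Si⁺ [Ne]3s²3p¹.
Approximate IE_2 values (kJ/mol): B 2427, Na 4562, Si 1577.
Hence IE_2: Si < B < Na.

Si < B < Na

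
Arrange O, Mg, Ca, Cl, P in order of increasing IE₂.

Ca, Mg, P, Cl, O

IE_2 is the cost of taking one more electron from the +1 cation: O⁺ still has 5 valence electrons; Mg⁺ still has 1 valence electron; Ca⁺ still has 1 valence electron; Cl⁺ still has 6 valence electrons; P⁺ still has 4 valence electrons.
All are still removing valence electrons, so compare the +1 ions as you would atoms: IE_2 generally rises across a period (higher Z_eff) and falls down a group (larger shell), subject to the usual subshell exceptions.
Valence configurations: O⁺ [He]2s²2p³, Mg⁺ [Ne]3s¹, Ca⁺ [Ar]4s¹, Cl⁺ [Ne]3s²3p⁴, P⁺ [Ne]3s²3p².
The numbers (kJ/mol): O 3388, Mg 1451, Ca 1145, Cl 2298, P 1907.
Putting it together, IE_2: Ca < Mg < P < Cl < O.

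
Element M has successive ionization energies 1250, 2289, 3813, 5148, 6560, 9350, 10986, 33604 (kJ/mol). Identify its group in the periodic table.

Group 17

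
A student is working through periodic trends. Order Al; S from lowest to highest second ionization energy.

Al, S

Consider each +1 ion: Al⁺ still has 2 valence electrons; S⁺ still has 5 valence electrons.
All are still removing valence electrons, so compare the +1 ions as you would atoms: IE_2 generally rises across a period (higher Z_eff) and falls down a group (larger shell), subject to the usual subshell exceptions.
Valence configurations: Al⁺ [Ne]3s², S⁺ [Ne]3s²3p³.
Tabulated IE_2 (kJ/mol): Al 1817, S 2252.
So the second ionization energies run Al < S.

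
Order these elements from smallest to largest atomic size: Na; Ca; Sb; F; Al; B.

F < B < Al < Sb < Na < Ca

B is in period 2, group 13; F is in period 2, group 17; Na is in period 3, group 1; Al is in period 3, group 13; Ca is in period 4, group 2; Sb is in period 5, group 15.
Across a period the added protons contract the valence shell; down a group each new principal shell makes the atom larger.
Neither a single period nor a single group — weigh both effects.
B > F: B lies to the left of F in period 2, so the across-period effect alone puts B larger.
Al > B: they share group 13; the group trend gives Al the larger value.
Sb > Al: period and group pull opposite ways; the down-group shift dominates (140 vs 126 pm).
Na > Sb: period and group pull opposite ways; the across-period shift dominates (155 vs 140 pm).
Ca > Na: the two effects oppose for this pair; the down-group effect wins (171 vs 155 pm).
Tabulated atomic radius (pm): B 85, F 64, Na 155, Al 126, Ca 171, Sb 140.
So from smallest to largest: F < B < Al < Sb < Na < Ca.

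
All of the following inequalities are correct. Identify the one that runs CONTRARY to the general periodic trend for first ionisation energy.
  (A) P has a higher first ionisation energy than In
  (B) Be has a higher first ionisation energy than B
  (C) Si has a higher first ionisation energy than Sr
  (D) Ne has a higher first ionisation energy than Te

(B)

The general trend: first ionisation energy increases across a period and decreases down a group.
(A) P (period 3, group 15) vs In (period 5, group 13): the stated order agrees with the simple trend.
(B) Be (period 2, group 2) vs B (period 2, group 13): the stated order contradicts the simple trend.
(C) Si (period 3, group 14) vs Sr (period 5, group 2): the stated order agrees with the simple trend.
(D) Ne (period 2, group 18) vs Te (period 5, group 16): the stated order agrees with the simple trend.
The exception is (B): removing B's lone 2p electron is easier than breaking Be's filled 2s².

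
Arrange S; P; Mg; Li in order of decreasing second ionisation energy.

Li > S > P > Mg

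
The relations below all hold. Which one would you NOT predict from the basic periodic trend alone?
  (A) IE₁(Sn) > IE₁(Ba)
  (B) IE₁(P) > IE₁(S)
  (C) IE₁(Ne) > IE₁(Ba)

The general trend: first ionization energy increases across a period and decreases down a group.
(A) Sn (period 5, group 14) vs Ba (period 6, group 2): the stated order agrees with the simple trend.
(B) P (period 3, group 15) vs S (period 3, group 16): the stated order contradicts the simple trend.
(C) Ne (period 2, group 18) vs Ba (period 6, group 2): the stated order agrees with the simple trend.
The exception is (B): S (3p⁴) ionizes more easily than half-filled P (3p³) because the paired 3p electron in S is pushed out by e⁻–e⁻ repulsion.

(B)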